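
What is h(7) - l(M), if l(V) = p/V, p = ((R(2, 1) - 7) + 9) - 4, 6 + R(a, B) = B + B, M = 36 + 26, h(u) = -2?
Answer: -59/31 ≈ -1.9032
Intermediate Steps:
M = 62
R(a, B) = -6 + 2*B (R(a, B) = -6 + (B + B) = -6 + 2*B)
p = -6 (p = (((-6 + 2*1) - 7) + 9) - 4 = (((-6 + 2) - 7) + 9) - 4 = ((-4 - 7) + 9) - 4 = (-11 + 9) - 4 = -2 - 4 = -6)
l(V) = -6/V
h(7) - l(M) = -2 - (-6)/62 = -2 - 1*(-3/31) = -2 + 3/31 = -59/31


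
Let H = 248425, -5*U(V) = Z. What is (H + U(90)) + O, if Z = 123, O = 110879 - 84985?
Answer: 1371472/5 ≈ 2.7429e+5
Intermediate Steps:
O = 25894
U(V) = -123/5 (U(V) = -⅕*123 = -123/5)
(H + U(90)) + O = (248425 - 123/5) + 25894 = 1242002/5 + 25894 = 1371472/5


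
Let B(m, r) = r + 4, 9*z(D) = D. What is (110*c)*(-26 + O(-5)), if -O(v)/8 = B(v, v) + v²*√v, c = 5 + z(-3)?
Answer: -9240 - 308000*I*√5/3 ≈ -9240.0 - 2.2957e+5*I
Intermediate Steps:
z(D) = D/9
c = 14/3 (c = 5 + (⅑)*(-3) = 5 - ⅓ = 14/3 ≈ 4.6667)
B(m, r) = 4 + r
O(v) = -32 - 8*v - 8*v^(5/2) (O(v) = -8*((4 + v) + v²*√v) = -8*((4 + v) + v^(5/2)) = -8*(4 + v + v^(5/2)) = -32 - 8*v - 8*v^(5/2))
(110*c)*(-26 + O(-5)) = (110*(14/3))*(-26 + (-32 - 8*(-5) - 200*I*√5)) = 1540*(-26 + (-32 + 40 - 200*I*√5))/3 = 1540*(-26 + (8 - 200*I*√5))/3 = 1540*(-18 - 200*I*√5)/3 = -9240 - 308000*I*√5/3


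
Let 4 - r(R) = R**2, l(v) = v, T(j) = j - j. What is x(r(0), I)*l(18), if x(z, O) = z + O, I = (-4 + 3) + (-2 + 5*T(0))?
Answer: 18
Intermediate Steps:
T(j) = 0
I = -3 (I = (-4 + 3) + (-2 + 5*0) = -1 + (-2 + 0) = -1 - 2 = -3)
r(R) = 4 - R**2
x(z, O) = O + z
x(r(0), I)*l(18) = (-3 + (4 - 1*0**2))*18 = (-3 + (4 - 1*0))*18 = (-3 + (4 + 0))*18 = (-3 + 4)*18 = 1*18 = 18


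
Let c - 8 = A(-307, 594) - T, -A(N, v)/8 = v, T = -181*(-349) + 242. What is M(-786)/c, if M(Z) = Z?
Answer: 786/68155 ≈ 0.011533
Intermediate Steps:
T = 63411 (T = 63169 + 242 = 63411)
A(N, v) = -8*v
c = -68155 (c = 8 + (-8*594 - 1*63411) = 8 + (-4752 - 63411) = 8 - 68163 = -68155)
M(-786)/c = -786/(-68155) = -786*(-1/68155) = 786/68155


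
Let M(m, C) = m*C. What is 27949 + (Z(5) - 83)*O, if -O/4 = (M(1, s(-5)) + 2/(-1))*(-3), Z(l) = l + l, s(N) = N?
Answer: 34081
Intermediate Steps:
M(m, C) = C*m
Z(l) = 2*l
O = -84 (O = -4*(-5*1 + 2/(-1))*(-3) = -4*(-5 + 2*(-1))*(-3) = -4*(-5 - 2)*(-3) = -(-28)*(-3) = -4*21 = -84)
27949 + (Z(5) - 83)*O = 27949 + (2*5 - 83)*(-84) = 27949 + (10 - 83)*(-84) = 27949 - 73*(-84) = 27949 + 6132 = 34081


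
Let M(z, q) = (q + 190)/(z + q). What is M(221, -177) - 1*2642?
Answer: -116235/44 ≈ -2641.7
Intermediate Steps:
M(z, q) = (190 + q)/(q + z)
M(221, -177) - 1*2642 = (190 - 177)/(-177 + 221) - 1*2642 = 13/44 - 2642 = -116235/44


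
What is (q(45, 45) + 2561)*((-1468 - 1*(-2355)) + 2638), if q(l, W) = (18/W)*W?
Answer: 9090975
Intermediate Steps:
q(l, W) = 18
(q(45, 45) + 2561)*((-1468 - 1*(-2355)) + 2638) = (18 + 2561)*((-1468 - 1*(-2355)) + 2638) = 2579*((-1468 + 2355) + 2638) = 2579*(887 + 2638) = 2579*3525 = 9090975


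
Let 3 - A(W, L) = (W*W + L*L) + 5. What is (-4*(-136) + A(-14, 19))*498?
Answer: -7470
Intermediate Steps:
A(W, L) = -2 - L² - W² (A(W, L) = 3 - ((W*W + L*L) + 5) = 3 - ((W² + L²) + 5) = 3 - ((L² + W²) + 5) = 3 - (5 + L² + W²) = 3 + (-5 - L² - W²) = -2 - L² - W²)
(-4*(-136) + A(-14, 19))*498 = (-4*(-136) + (-2 - 1*19² - 1*(-14)²))*498 = (544 + (-2 - 1*361 - 1*196))*498 = (544 + (-2 - 361 - 196))*498 = (544 - 559)*498 = -15*498 = -7470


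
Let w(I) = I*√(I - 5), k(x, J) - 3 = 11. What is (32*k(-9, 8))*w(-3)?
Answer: -2688*I*√2 ≈ -3801.4*I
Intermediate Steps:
k(x, J) = 14 (k(x, J) = 3 + 11 = 14)
w(I) = I*√(-5 + I)
(32*k(-9, 8))*w(-3) = (32*14)*(-3*√(-5 - 3)) = 448*(-6*I*√2) = -2688*I*√2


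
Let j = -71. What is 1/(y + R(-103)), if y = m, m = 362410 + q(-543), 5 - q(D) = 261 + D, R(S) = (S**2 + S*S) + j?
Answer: 1/383844 ≈ 2.6052e-6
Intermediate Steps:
R(S) = -71 + 2*S**2 (R(S) = (S**2 + S*S) - 71 = (S**2 + S**2) - 71 = 2*S**2 - 71 = -71 + 2*S**2)
q(D) = -256 - D (q(D) = 5 - (261 + D) = 5 + (-261 - D) = -256 - D)
m = 362697 (m = 362410 + (-256 - 1*(-543)) = 362410 + (-256 + 543) = 362410 + 287 = 362697)
y = 362697
1/(y + R(-103)) = 1/(362697 + (-71 + 2*(-103)**2)) = 1/(362697 + (-71 + 2*10609)) = 1/(362697 + (-71 + 21218)) = 1/(362697 + 21147) = 1/383844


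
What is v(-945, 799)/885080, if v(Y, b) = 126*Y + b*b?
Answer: 519331/885080 ≈ 0.58676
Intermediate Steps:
v(Y, b) = b**2 + 126*Y (v(Y, b) = 126*Y + b**2 = b**2 + 126*Y)
v(-945, 799)/885080 = (799**2 + 126*(-945))/885080 = (638401 - 119070)*(1/885080) = 519331*(1/885080) = 519331/885080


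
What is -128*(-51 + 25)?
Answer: 3328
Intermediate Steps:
-128*(-51 + 25) = -128*(-26) = 3328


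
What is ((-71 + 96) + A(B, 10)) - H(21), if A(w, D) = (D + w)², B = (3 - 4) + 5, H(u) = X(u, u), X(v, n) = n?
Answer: 200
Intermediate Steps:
H(u) = u
B = 4 (B = -1 + 5 = 4)
((-71 + 96) + A(B, 10)) - H(21) = ((-71 + 96) + (10 + 4)²) - 1*21 = (25 + 14²) - 21 = (25 + 196) - 21 = 221 - 21 = 200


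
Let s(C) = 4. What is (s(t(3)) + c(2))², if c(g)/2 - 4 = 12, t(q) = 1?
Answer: 1296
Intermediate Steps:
c(g) = 32 (c(g) = 8 + 2*12 = 8 + 24 = 32)
(s(t(3)) + c(2))² = (4 + 32)² = 36² = 1296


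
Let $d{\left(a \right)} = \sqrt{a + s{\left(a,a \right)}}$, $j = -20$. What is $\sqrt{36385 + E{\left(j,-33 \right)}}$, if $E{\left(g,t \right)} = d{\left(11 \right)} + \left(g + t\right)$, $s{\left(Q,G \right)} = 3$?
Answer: $\sqrt{36332 + \sqrt{14}} \approx 190.62$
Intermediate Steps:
$d{\left(a \right)} = \sqrt{3 + a}$ ($d{\left(a \right)} = \sqrt{a + 3} = \sqrt{3 + a}$)
$E{\left(g,t \right)} = g + t + \sqrt{14}$ ($E{\left(g,t \right)} = \sqrt{3 + 11} + \left(g + t\right) = \sqrt{14} + \left(g + t\right) = g + t + \sqrt{14}$)
$\sqrt{36385 + E{\left(j,-33 \right)}} = \sqrt{36385 - \left(53 - \sqrt{14}\right)} = \sqrt{36332 + \sqrt{14}}$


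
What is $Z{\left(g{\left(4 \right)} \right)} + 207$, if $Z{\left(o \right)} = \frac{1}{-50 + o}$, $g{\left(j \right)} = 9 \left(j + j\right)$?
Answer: $\frac{4555}{22} \approx 207.05$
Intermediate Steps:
$g{\left(j \right)} = 18 j$ ($g{\left(j \right)} = 9 \cdot 2 j = 18 j$)
$Z{\left(g{\left(4 \right)} \right)} + 207 = \frac{1}{-50 + 18 \cdot 4} + 207 = \frac{1}{-50 + 72} + 207 = \frac{1}{22} + 207 = \frac{4555}{22}$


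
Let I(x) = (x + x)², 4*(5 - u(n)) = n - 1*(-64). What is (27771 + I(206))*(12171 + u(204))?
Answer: 2391709135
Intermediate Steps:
u(n) = -11 - n/4 (u(n) = 5 - (n - 1*(-64))/4 = 5 - (n + 64)/4 = 5 - (64 + n)/4 = 5 + (-16 - n/4) = -11 - n/4)
I(x) = 4*x² (I(x) = (2*x)² = 4*x²)
(27771 + I(206))*(12171 + u(204)) = (27771 + 4*206²)*(12171 + (-11 - ¼*204)) = (27771 + 4*42436)*(12171 + (-11 - 51)) = (27771 + 169744)*(12171 - 62) = 197515*12109 = 2391709135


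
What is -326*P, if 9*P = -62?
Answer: 20212/9 ≈ 2245.8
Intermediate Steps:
P = -62/9 (P = (⅑)*(-62) = -62/9 ≈ -6.8889)
-326*P = -326*(-62/9) = 20212/9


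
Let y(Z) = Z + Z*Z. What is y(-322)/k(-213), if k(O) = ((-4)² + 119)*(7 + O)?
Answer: -17227/4635 ≈ -3.7167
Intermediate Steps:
k(O) = 945 + 135*O (k(O) = (16 + 119)*(7 + O) = 135*(7 + O) = 945 + 135*O)
y(Z) = Z + Z²
y(-322)/k(-213) = (-322*(1 - 322))/(945 + 135*(-213)) = (-322*(-321))/(945 - 28755) = 103362/(-27810) = 103362*(-1/27810) = -17227/4635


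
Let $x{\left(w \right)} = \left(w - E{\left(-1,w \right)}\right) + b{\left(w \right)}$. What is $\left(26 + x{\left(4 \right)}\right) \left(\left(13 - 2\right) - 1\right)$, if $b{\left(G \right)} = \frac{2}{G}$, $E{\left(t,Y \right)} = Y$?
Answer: $265$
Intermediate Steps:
$x{\left(w \right)} = \frac{2}{w}$ ($x{\left(w \right)} = \left(w - w\right) + \frac{2}{w} = 0 + \frac{2}{w} = \frac{2}{w}$)
$\left(26 + x{\left(4 \right)}\right) \left(\left(13 - 2\right) - 1\right) = \left(26 + \frac{2}{4}\right) \left(\left(13 - 2\right) - 1\right) = \left(26 + 2 \cdot \frac{1}{4}\right) \left(11 - 1\right) = \left(26 + \frac{1}{2}\right) 10 = \frac{53}{2} \cdot 10 = 265$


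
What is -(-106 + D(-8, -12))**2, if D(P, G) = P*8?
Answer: -28900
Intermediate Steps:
D(P, G) = 8*P
-(-106 + D(-8, -12))**2 = -(-106 + 8*(-8))**2 = -(-106 - 64)**2 = -1*(-170)**2 = -1*28900 = -28900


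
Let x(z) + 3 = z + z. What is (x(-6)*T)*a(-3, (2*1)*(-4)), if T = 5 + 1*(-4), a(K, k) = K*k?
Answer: -360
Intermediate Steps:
x(z) = -3 + 2*z (x(z) = -3 + (z + z) = -3 + 2*z)
T = 1 (T = 5 - 4 = 1)
(x(-6)*T)*a(-3, (2*1)*(-4)) = ((-3 + 2*(-6))*1)*(-3*2*1*(-4)) = ((-3 - 12)*1)*(-6*(-4)) = (-15*1)*(-3*(-8)) = -15*24 = -360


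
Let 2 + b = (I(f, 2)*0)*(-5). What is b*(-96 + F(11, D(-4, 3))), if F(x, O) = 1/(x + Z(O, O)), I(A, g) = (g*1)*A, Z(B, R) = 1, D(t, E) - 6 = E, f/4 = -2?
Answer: 1151/6 ≈ 191.83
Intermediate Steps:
f = -8 (f = 4*(-2) = -8)
D(t, E) = 6 + E
I(A, g) = A*g (I(A, g) = g*A = A*g)
F(x, O) = 1/(1 + x) (F(x, O) = 1/(x + 1) = 1/(1 + x))
b = -2 (b = -2 + (-8*2*0)*(-5) = -2 - 16*0*(-5) = -2 + 0*(-5) = -2 + 0 = -2)
b*(-96 + F(11, D(-4, 3))) = -2*(-96 + 1/(1 + 11)) = -2*(-96 + 1/12) = -2*(-1151/12) = 1151/6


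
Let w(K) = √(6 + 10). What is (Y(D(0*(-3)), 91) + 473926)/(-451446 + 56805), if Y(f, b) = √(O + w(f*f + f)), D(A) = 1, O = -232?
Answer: -473926/394641 - 2*I*√57/394641 ≈ -1.2009 - 3.8262e-5*I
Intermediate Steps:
w(K) = 4 (w(K) = √16 = 4)
Y(f, b) = 2*I*√57 (Y(f, b) = √(-232 + 4) = √(-228) = 2*I*√57)
(Y(D(0*(-3)), 91) + 473926)/(-451446 + 56805) = (2*I*√57 + 473926)/(-451446 + 56805) = (473926 + 2*I*√57)/(-394641) = (473926 + 2*I*√57)*(-1/394641) = -473926/394641 - 2*I*√57/394641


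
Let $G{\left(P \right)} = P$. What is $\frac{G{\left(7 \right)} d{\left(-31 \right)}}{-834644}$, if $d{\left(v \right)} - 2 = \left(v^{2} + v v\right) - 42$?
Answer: $- \frac{6587}{417322} \approx -0.015784$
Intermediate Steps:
$d{\left(v \right)} = -40 + 2 v^{2}$ ($d{\left(v \right)} = 2 - \left(42 - v^{2} - v v\right) = 2 + \left(\left(v^{2} + v^{2}\right) - 42\right) = 2 + \left(2 v^{2} - 42\right) = 2 + \left(-42 + 2 v^{2}\right) = -40 + 2 v^{2}$)
$\frac{G{\left(7 \right)} d{\left(-31 \right)}}{-834644} = \frac{7 \left(-40 + 2 \left(-31\right)^{2}\right)}{-834644} = 7 \left(-40 + 2 \cdot 961\right) \left(- \frac{1}{834644}\right) = 7 \left(-40 + 1922\right) \left(- \frac{1}{834644}\right) = 7 \cdot 1882 \left(- \frac{1}{834644}\right) = 13174 \left(- \frac{1}{834644}\right) = - \frac{6587}{417322}$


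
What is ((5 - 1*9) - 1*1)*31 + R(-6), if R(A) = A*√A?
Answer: -155 - 6*I*√6 ≈ -155.0 - 14.697*I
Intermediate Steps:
R(A) = A^(3/2)
((5 - 1*9) - 1*1)*31 + R(-6) = ((5 - 1*9) - 1*1)*31 + (-6)^(3/2) = ((5 - 9) - 1)*31 - 6*I*√6 = (-4 - 1)*31 - 6*I*√6 = -5*31 - 6*I*√6 = -155 - 6*I*√6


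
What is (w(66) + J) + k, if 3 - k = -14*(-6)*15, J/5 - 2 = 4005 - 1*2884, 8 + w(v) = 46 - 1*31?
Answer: 4365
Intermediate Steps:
w(v) = 7 (w(v) = -8 + (46 - 1*31) = -8 + (46 - 31) = -8 + 15 = 7)
J = 5615 (J = 10 + 5*(4005 - 1*2884) = 10 + 5*(4005 - 2884) = 10 + 5*1121 = 10 + 5605 = 5615)
k = -1257 (k = 3 - (-14*(-6))*15 = 3 - 84*15 = 3 - 1*1260 = 3 - 1260 = -1257)
(w(66) + J) + k = (7 + 5615) - 1257 = 5622 - 1257 = 4365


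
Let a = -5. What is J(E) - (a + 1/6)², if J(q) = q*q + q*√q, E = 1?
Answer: -769/36 ≈ -21.361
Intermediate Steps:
J(q) = q² + q^(3/2)
J(E) - (a + 1/6)² = (1² + 1^(3/2)) - (-5 + 1/6)² = (1 + 1) - (-5 + ⅙)² = 2 - (-29/6)² = 2 - 1*841/36 = 2 - 841/36 = -769/36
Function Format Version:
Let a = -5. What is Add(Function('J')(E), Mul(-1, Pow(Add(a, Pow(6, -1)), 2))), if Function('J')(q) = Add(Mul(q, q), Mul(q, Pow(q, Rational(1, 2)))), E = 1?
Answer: Rational(-769, 36) ≈ -21.361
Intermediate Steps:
Function('J')(q) = Add(Pow(q, 2), Pow(q, Rational(3, 2)))
Add(Function('J')(E), Mul(-1, Pow(Add(a, Pow(6, -1)), 2))) = Add(Add(Pow(1, 2), Pow(1, Rational(3, 2))), Mul(-1, Pow(Add(-5, Pow(6, -1)), 2))) = Add(Add(1, 1), Mul(-1, Pow(Add(-5, Rational(1, 6)), 2))) = Add(2, Mul(-1, Pow(Rational(-29, 6), 2))) = Add(2, Mul(-1, Rational(841, 36))) = Add(2, Rational(-841, 36)) = Rational(-769, 36)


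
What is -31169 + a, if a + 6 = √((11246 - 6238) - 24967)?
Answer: -31175 + I*√19959 ≈ -31175.0 + 141.28*I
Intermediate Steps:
a = -6 + I*√19959 (a = -6 + √((11246 - 6238) - 24967) = -6 + √(5008 - 24967) = -6 + √(-19959) = -6 + I*√19959 ≈ -6.0 + 141.28*I)
-31169 + a = -31169 + (-6 + I*√19959) = -31175 + I*√19959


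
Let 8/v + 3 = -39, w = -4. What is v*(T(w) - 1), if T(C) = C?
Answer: 20/21 ≈ 0.95238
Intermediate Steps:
v = -4/21 (v = 8/(-3 - 39) = 8/(-42) = 8*(-1/42) = -4/21 ≈ -0.19048)
v*(T(w) - 1) = -4*(-4 - 1)/21 = -4/21*(-5) = 20/21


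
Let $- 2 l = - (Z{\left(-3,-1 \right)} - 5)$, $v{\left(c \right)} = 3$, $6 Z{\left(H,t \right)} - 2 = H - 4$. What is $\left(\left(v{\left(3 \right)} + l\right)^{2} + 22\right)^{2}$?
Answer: $\frac{10042561}{20736} \approx 484.31$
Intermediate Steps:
$Z{\left(H,t \right)} = - \frac{1}{3} + \frac{H}{6}$ ($Z{\left(H,t \right)} = \frac{1}{3} + \frac{H - 4}{6} = \frac{1}{3} + \frac{-4 + H}{6} = \frac{1}{3} + \left(- \frac{2}{3} + \frac{H}{6}\right) = - \frac{1}{3} + \frac{H}{6}$)
$l = - \frac{35}{12}$ ($l = - \frac{\left(-1\right) \left(\left(- \frac{1}{3} + \frac{1}{6} \left(-3\right)\right) - 5\right)}{2} = - \frac{\left(-1\right) \left(\left(- \frac{1}{3} - \frac{1}{2}\right) - 5\right)}{2} = - \frac{\left(-1\right) \left(- \frac{5}{6} - 5\right)}{2} = - \frac{\left(-1\right) \left(- \frac{35}{6}\right)}{2} = \left(- \frac{1}{2}\right) \frac{35}{6} = - \frac{35}{12} \approx -2.9167$)
$\left(\left(v{\left(3 \right)} + l\right)^{2} + 22\right)^{2} = \left(\left(3 - \frac{35}{12}\right)^{2} + 22\right)^{2} = \left(\left(\frac{1}{12}\right)^{2} + 22\right)^{2} = \left(\frac{1}{144} + 22\right)^{2} = \left(\frac{3169}{144}\right)^{2} = \frac{10042561}{20736}$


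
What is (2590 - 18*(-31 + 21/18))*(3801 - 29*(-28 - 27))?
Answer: 16873292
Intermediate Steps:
(2590 - 18*(-31 + 21/18))*(3801 - 29*(-28 - 27)) = (2590 - 18*(-31 + 21*(1/18)))*(3801 - 29*(-55)) = (2590 - 18*(-31 + 7/6))*(3801 + 1595) = (2590 - 18*(-179/6))*5396 = (2590 + 537)*5396 = 3127*5396 = 16873292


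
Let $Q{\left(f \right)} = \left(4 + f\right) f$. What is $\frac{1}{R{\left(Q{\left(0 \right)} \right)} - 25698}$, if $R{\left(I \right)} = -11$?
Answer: $- \frac{1}{25709} \approx -3.8897 \cdot 10^{-5}$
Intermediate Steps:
$Q{\left(f \right)} = f \left(4 + f\right)$
$\frac{1}{R{\left(Q{\left(0 \right)} \right)} - 25698} = \frac{1}{-11 - 25698} = \frac{1}{-25709} = - \frac{1}{25709}$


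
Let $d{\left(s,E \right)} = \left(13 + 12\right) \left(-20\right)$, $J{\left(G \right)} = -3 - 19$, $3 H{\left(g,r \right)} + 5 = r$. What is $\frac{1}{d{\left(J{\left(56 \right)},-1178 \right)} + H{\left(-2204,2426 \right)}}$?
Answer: $\frac{1}{307} \approx 0.0032573$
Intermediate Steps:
$H{\left(g,r \right)} = - \frac{5}{3} + \frac{r}{3}$
$J{\left(G \right)} = -22$
$d{\left(s,E \right)} = -500$ ($d{\left(s,E \right)} = 25 \left(-20\right) = -500$)
$\frac{1}{d{\left(J{\left(56 \right)},-1178 \right)} + H{\left(-2204,2426 \right)}} = \frac{1}{-500 + \left(- \frac{5}{3} + \frac{1}{3} \cdot 2426\right)} = \frac{1}{-500 + \left(- \frac{5}{3} + \frac{2426}{3}\right)} = \frac{1}{-500 + 807} = \frac{1}{307}$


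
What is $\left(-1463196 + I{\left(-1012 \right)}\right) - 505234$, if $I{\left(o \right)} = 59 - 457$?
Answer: $-1968828$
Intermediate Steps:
$I{\left(o \right)} = -398$ ($I{\left(o \right)} = 59 - 457 = -398$)
$\left(-1463196 + I{\left(-1012 \right)}\right) - 505234 = \left(-1463196 - 398\right) - 505234 = -1463594 - 505234 = -1968828$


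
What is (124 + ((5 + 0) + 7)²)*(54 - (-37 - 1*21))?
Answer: 30016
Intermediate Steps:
(124 + ((5 + 0) + 7)²)*(54 - (-37 - 1*21)) = (124 + (5 + 7)²)*(54 - (-37 - 21)) = (124 + 12²)*(54 - 1*(-58)) = (124 + 144)*(54 + 58) = 268*112 = 30016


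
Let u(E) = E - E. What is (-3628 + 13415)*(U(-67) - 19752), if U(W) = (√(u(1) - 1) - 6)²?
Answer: -192970279 - 117444*I ≈ -1.9297e+8 - 1.1744e+5*I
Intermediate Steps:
u(E) = 0
U(W) = (-6 + I)² (U(W) = (√(0 - 1) - 6)² = (√(-1) - 6)² = (I - 6)² = (-6 + I)²)
(-3628 + 13415)*(U(-67) - 19752) = (-3628 + 13415)*((6 - I)² - 19752) = 9787*(-19752 + (6 - I)²) = -193312824 + 9787*(6 - I)²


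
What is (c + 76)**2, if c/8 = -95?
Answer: 467856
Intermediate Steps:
c = -760 (c = 8*(-95) = -760)
(c + 76)**2 = (-760 + 76)**2 = (-684)**2 = 467856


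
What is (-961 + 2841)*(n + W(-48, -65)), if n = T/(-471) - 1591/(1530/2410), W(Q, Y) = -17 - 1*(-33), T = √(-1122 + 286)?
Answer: -716248040/153 - 3760*I*√209/471 ≈ -4.6814e+6 - 115.41*I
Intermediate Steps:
T = 2*I*√209 (T = √(-836) = 2*I*√209 ≈ 28.914*I)
W(Q, Y) = 16 (W(Q, Y) = -17 + 33 = 16)
n = -383431/153 - 2*I*√209/471 (n = (2*I*√209)/(-471) - 1591/(1530/2410) = (2*I*√209)*(-1/471) - 1591/(1530*(1/2410)) = -2*I*√209/471 - 1591/153/241 = -2*I*√209/471 - 1591*241/153 = -2*I*√209/471 - 383431/153 = -383431/153 - 2*I*√209/471 ≈ -2506.1 - 0.061388*I)
(-961 + 2841)*(n + W(-48, -65)) = (-961 + 2841)*((-383431/153 - 2*I*√209/471) + 16) = 1880*(-380983/153 - 2*I*√209/471) = -716248040/153 - 3760*I*√209/471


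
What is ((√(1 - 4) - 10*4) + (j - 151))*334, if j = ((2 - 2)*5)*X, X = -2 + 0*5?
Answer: -63794 + 334*I*√3 ≈ -63794.0 + 578.5*I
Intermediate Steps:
X = -2 (X = -2 + 0 = -2)
j = 0 (j = ((2 - 2)*5)*(-2) = (0*5)*(-2) = 0*(-2) = 0)
((√(1 - 4) - 10*4) + (j - 151))*334 = ((√(1 - 4) - 10*4) + (0 - 151))*334 = ((√(-3) - 40) - 151)*334 = ((I*√3 - 40) - 151)*334 = ((-40 + I*√3) - 151)*334 = (-191 + I*√3)*334 = -63794 + 334*I*√3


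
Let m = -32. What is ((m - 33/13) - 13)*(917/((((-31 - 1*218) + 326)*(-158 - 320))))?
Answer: 40479/34177 ≈ 1.1844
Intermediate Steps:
((m - 33/13) - 13)*(917/((((-31 - 1*218) + 326)*(-158 - 320)))) = ((-32 - 33/13) - 13)*(917/((((-31 - 1*218) + 326)*(-158 - 320)))) = ((-32 - 33*1/13) - 13)*(917/((((-31 - 218) + 326)*(-478)))) = ((-32 - 33/13) - 13)*(917/(((-249 + 326)*(-478)))) = (-449/13 - 13)*(917/((77*(-478)))) = -566706/(13*(-36806)) = -566706*(-1)/(13*36806) = -618/13*(-131/5258) = 40479/34177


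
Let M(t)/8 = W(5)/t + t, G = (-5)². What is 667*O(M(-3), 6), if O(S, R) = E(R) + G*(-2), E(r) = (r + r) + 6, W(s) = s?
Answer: -21344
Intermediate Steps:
E(r) = 6 + 2*r (E(r) = 2*r + 6 = 6 + 2*r)
G = 25
M(t) = 8*t + 40/t (M(t) = 8*(5/t + t) = 8*(t + 5/t) = 8*t + 40/t)
O(S, R) = -44 + 2*R (O(S, R) = (6 + 2*R) + 25*(-2) = (6 + 2*R) - 50 = -44 + 2*R)
667*O(M(-3), 6) = 667*(-44 + 2*6) = 667*(-44 + 12) = 667*(-32) = -21344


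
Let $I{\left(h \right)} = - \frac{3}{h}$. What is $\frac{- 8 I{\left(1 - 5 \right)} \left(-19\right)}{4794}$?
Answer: $\frac{19}{799} \approx 0.02378$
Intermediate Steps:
$\frac{- 8 I{\left(1 - 5 \right)} \left(-19\right)}{4794} = \frac{- 8 \left(- \frac{3}{1 - 5}\right) \left(-19\right)}{4794} = - 8 \left(- \frac{3}{1 - 5}\right) \left(-19\right) \frac{1}{4794} = - 8 \left(- \frac{3}{-4}\right) \left(-19\right) \frac{1}{4794} = - 8 \left(\left(-3\right) \left(- \frac{1}{4}\right)\right) \left(-19\right) \frac{1}{4794} = \left(-8\right) \frac{3}{4} \left(-19\right) \frac{1}{4794} = \left(-6\right) \left(-19\right) \frac{1}{4794} = 114 \cdot \frac{1}{4794} = \frac{19}{799}$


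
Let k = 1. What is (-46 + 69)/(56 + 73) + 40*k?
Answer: 5183/129 ≈ 40.178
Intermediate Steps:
(-46 + 69)/(56 + 73) + 40*k = (-46 + 69)/(56 + 73) + 40*1 = 23/129 + 40 = 5183/129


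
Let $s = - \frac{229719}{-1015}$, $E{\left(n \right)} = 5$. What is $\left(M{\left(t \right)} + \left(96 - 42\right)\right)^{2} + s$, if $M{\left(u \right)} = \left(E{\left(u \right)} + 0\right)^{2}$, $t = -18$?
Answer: $\frac{937762}{145} \approx 6467.3$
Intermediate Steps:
$s = \frac{32817}{145}$ ($s = \left(-229719\right) \left(- \frac{1}{1015}\right) = \frac{32817}{145} \approx 226.32$)
$M{\left(u \right)} = 25$ ($M{\left(u \right)} = \left(5 + 0\right)^{2} = 5^{2} = 25$)
$\left(M{\left(t \right)} + \left(96 - 42\right)\right)^{2} + s = \left(25 + \left(96 - 42\right)\right)^{2} + \frac{32817}{145} = \left(25 + 54\right)^{2} + \frac{32817}{145} = 79^{2} + \frac{32817}{145} = 6241 + \frac{32817}{145} = \frac{937762}{145}$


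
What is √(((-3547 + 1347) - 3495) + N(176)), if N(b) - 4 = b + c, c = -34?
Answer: I*√5549 ≈ 74.492*I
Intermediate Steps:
N(b) = -30 + b (N(b) = 4 + (b - 34) = 4 + (-34 + b) = -30 + b)
√(((-3547 + 1347) - 3495) + N(176)) = √(((-3547 + 1347) - 3495) + (-30 + 176)) = √((-2200 - 3495) + 146) = √(-5695 + 146) = √(-5549) = I*√5549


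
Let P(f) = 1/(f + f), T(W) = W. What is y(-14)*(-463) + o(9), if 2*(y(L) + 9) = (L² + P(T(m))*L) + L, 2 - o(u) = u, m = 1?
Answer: -72705/2 ≈ -36353.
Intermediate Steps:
o(u) = 2 - u
P(f) = 1/(2*f)
y(L) = -9 + L²/2 + 3*L/4 (y(L) = -9 + ((L² + ((½)/1)*L) + L)/2 = -9 + ((L² + ((½)*1)*L) + L)/2 = -9 + ((L² + L/2) + L)/2 = -9 + (L² + 3*L/2)/2 = -9 + (L²/2 + 3*L/4) = -9 + L²/2 + 3*L/4)
y(-14)*(-463) + o(9) = (-9 + (½)*(-14)² + (¾)*(-14))*(-463) + (2 - 1*9) = (-9 + (½)*196 - 21/2)*(-463) + (2 - 9) = (-9 + 98 - 21/2)*(-463) - 7 = (157/2)*(-463) - 7 = -72691/2 - 7 = -72705/2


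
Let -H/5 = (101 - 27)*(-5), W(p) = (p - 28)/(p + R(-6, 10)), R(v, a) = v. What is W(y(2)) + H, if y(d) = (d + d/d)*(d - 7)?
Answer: 38893/21 ≈ 1852.0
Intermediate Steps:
y(d) = (1 + d)*(-7 + d) (y(d) = (d + 1)*(-7 + d) = (1 + d)*(-7 + d))
W(p) = (-28 + p)/(-6 + p) (W(p) = (p - 28)/(p - 6) = (-28 + p)/(-6 + p))
H = 1850 (H = -5*(101 - 27)*(-5) = -370*(-5) = -5*(-370) = 1850)
W(y(2)) + H = (-28 + (-7 + 2**2 - 6*2))/(-6 + (-7 + 2**2 - 6*2)) + 1850 = (-28 + (-7 + 4 - 12))/(-6 + (-7 + 4 - 12)) + 1850 = (-28 - 15)/(-6 - 15) + 1850 = -43/(-21) + 1850 = -1/21*(-43) + 1850 = 43/21 + 1850 = 38893/21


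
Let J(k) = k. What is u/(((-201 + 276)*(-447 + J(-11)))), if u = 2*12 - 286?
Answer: 131/17175 ≈ 0.0076274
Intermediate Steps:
u = -262 (u = 24 - 286 = -262)
u/(((-201 + 276)*(-447 + J(-11)))) = -262*1/((-447 - 11)*(-201 + 276)) = -262/(75*(-458)) = -262/(-34350) = -262*(-1/34350) = 131/17175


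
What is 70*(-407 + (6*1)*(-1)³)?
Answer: -28910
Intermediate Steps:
70*(-407 + (6*1)*(-1)³) = 70*(-407 + 6*(-1)) = 70*(-407 - 6) = 70*(-413) = -28910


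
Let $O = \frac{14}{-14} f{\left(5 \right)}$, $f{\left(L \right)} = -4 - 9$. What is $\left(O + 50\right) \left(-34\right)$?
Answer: $-2142$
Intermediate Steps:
$f{\left(L \right)} = -13$ ($f{\left(L \right)} = -4 - 9 = -13$)
$O = 13$ ($O = \frac{14}{-14} \left(-13\right) = 14 \left(- \frac{1}{14}\right) \left(-13\right) = \left(-1\right) \left(-13\right) = 13$)
$\left(O + 50\right) \left(-34\right) = \left(13 + 50\right) \left(-34\right) = 63 \left(-34\right) = -2142$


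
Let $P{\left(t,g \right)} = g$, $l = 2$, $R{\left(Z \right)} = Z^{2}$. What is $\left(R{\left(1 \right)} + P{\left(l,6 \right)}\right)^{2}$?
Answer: $49$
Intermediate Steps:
$\left(R{\left(1 \right)} + P{\left(l,6 \right)}\right)^{2} = \left(1^{2} + 6\right)^{2} = \left(1 + 6\right)^{2} = 7^{2} = 49$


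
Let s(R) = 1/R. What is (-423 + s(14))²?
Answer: 35058241/196 ≈ 1.7887e+5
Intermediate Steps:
(-423 + s(14))² = (-423 + 1/14)² = (-5921/14)² = 35058241/196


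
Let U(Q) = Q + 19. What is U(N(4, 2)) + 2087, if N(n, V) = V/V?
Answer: 2107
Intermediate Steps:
N(n, V) = 1
U(Q) = 19 + Q
U(N(4, 2)) + 2087 = (19 + 1) + 2087 = 20 + 2087 = 2107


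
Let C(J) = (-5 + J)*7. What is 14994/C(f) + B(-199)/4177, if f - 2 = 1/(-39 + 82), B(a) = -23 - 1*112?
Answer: -192372021/267328 ≈ -719.61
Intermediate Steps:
B(a) = -135 (B(a) = -23 - 112 = -135)
f = 87/43 (f = 2 + 1/(-39 + 82) = 2 + 1/43 = 87/43 ≈ 2.0233)
C(J) = -35 + 7*J
14994/C(f) + B(-199)/4177 = 14994/(-35 + 7*(87/43)) - 135/4177 = 14994/(-35 + 609/43) - 135*1/4177 = 14994/(-896/43) - 135/4177 = 14994*(-43/896) - 135/4177 = -46053/64 - 135/4177 = -192372021/267328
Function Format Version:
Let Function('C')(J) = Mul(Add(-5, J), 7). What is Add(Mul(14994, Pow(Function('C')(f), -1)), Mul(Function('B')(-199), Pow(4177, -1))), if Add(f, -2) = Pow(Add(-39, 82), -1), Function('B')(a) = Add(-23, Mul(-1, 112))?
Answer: Rational(-192372021, 267328) ≈ -719.61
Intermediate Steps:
Function('B')(a) = -135 (Function('B')(a) = Add(-23, -112) = -135)
f = Rational(87, 43) (f = Add(2, Pow(Add(-39, 82), -1)) = Add(2, Pow(43, -1)) = Add(2, Rational(1, 43)) = Rational(87, 43) ≈ 2.0233)
Function('C')(J) = Add(-35, Mul(7, J))
Add(Mul(14994, Pow(Function('C')(f), -1)), Mul(Function('B')(-199), Pow(4177, -1))) = Add(Mul(14994, Pow(Add(-35, Mul(7, Rational(87, 43))), -1)), Mul(-135, Pow(4177, -1))) = Add(Mul(14994, Pow(Add(-35, Rational(609, 43)), -1)), Mul(-135, Rational(1, 4177))) = Add(Mul(14994, Pow(Rational(-896, 43), -1)), Rational(-135, 4177)) = Add(Mul(14994, Rational(-43, 896)), Rational(-135, 4177)) = Add(Rational(-46053, 64), Rational(-135, 4177)) = Rational(-192372021, 267328)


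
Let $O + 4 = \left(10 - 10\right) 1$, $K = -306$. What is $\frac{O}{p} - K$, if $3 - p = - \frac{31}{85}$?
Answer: $\frac{43588}{143} \approx 304.81$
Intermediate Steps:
$p = \frac{286}{85}$ ($p = 3 - - \frac{31}{85} = 3 + \frac{31}{85} = \frac{286}{85} \approx 3.3647$)
$O = -4$ ($O = -4 + \left(10 - 10\right) 1 = -4 + 0 \cdot 1 = -4 + 0 = -4$)
$\frac{O}{p} - K = - \frac{4}{\frac{286}{85}} - -306 = \left(-4\right) \frac{85}{286} + 306 = - \frac{170}{143} + 306 = \frac{43588}{143}$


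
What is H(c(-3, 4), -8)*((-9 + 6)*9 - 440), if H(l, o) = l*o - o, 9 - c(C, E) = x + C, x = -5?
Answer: 59776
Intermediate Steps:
c(C, E) = 14 - C (c(C, E) = 9 - (-5 + C) = 9 + (5 - C) = 14 - C)
H(l, o) = -o + l*o
H(c(-3, 4), -8)*((-9 + 6)*9 - 440) = (-8*(-1 + (14 - 1*(-3))))*((-9 + 6)*9 - 440) = (-8*(-1 + (14 + 3)))*(-3*9 - 440) = (-8*(-1 + 17))*(-27 - 440) = -8*16*(-467) = -128*(-467) = 59776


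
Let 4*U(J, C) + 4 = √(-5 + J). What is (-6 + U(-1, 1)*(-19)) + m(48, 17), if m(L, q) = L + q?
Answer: 78 - 19*I*√6/4 ≈ 78.0 - 11.635*I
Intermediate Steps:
U(J, C) = -1 + √(-5 + J)/4
(-6 + U(-1, 1)*(-19)) + m(48, 17) = (-6 + (-1 + √(-5 - 1)/4)*(-19)) + (48 + 17) = (-6 + (-1 + √(-6)/4)*(-19)) + 65 = (-6 + (-1 + (I*√6)/4)*(-19)) + 65 = (-6 + (-1 + I*√6/4)*(-19)) + 65 = (-6 + (19 - 19*I*√6/4)) + 65 = (13 - 19*I*√6/4) + 65 = 78 - 19*I*√6/4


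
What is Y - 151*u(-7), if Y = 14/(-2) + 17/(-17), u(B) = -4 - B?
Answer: -461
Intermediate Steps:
Y = -8 (Y = 14*(-½) + 17*(-1/17) = -7 - 1 = -8)
Y - 151*u(-7) = -8 - 151*(-4 - 1*(-7)) = -8 - 151*(-4 + 7) = -8 - 151*3 = -8 - 453 = -461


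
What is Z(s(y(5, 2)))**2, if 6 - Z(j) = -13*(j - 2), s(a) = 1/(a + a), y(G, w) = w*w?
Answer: 21609/64 ≈ 337.64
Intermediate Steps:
y(G, w) = w**2
s(a) = 1/(2*a)
Z(j) = -20 + 13*j (Z(j) = 6 - (-13)*(j - 2) = 6 - (-13)*(-2 + j) = 6 - (26 - 13*j) = 6 + (-26 + 13*j) = -20 + 13*j)
Z(s(y(5, 2)))**2 = (-20 + 13*(1/(2*(2**2))))**2 = (-20 + 13*((1/2)/4))**2 = (-20 + 13*((1/2)*(1/4)))**2 = (-20 + 13*(1/8))**2 = (-20 + 13/8)**2 = (-147/8)**2 = 21609/64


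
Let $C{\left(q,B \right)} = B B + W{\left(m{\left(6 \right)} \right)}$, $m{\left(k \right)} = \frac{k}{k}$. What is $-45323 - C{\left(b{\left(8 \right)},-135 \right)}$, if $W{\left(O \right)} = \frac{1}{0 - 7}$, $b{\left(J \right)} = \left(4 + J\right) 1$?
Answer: $- \frac{444835}{7} \approx -63548.0$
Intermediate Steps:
$m{\left(k \right)} = 1$
$b{\left(J \right)} = 4 + J$
$W{\left(O \right)} = - \frac{1}{7}$ ($W{\left(O \right)} = \frac{1}{-7} = - \frac{1}{7}$)
$C{\left(q,B \right)} = - \frac{1}{7} + B^{2}$ ($C{\left(q,B \right)} = B B - \frac{1}{7} = B^{2} - \frac{1}{7} = - \frac{1}{7} + B^{2}$)
$-45323 - C{\left(b{\left(8 \right)},-135 \right)} = -45323 - \left(- \frac{1}{7} + \left(-135\right)^{2}\right) = -45323 - \left(- \frac{1}{7} + 18225\right) = -45323 - \frac{127574}{7} = - \frac{444835}{7}$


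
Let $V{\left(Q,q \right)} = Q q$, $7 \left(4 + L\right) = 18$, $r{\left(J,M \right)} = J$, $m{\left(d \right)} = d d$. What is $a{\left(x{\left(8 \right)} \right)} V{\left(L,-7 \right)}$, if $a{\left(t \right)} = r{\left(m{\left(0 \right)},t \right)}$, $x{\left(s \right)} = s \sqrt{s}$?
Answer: $0$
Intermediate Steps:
$m{\left(d \right)} = d^{2}$
$L = - \frac{10}{7}$ ($L = -4 + \frac{1}{7} \cdot 18 = -4 + \frac{18}{7} = - \frac{10}{7} \approx -1.4286$)
$x{\left(s \right)} = s^{\frac{3}{2}}$
$a{\left(t \right)} = 0$ ($a{\left(t \right)} = 0^{2} = 0$)
$a{\left(x{\left(8 \right)} \right)} V{\left(L,-7 \right)} = 0 \left(\left(- \frac{10}{7}\right) \left(-7\right)\right) = 0 \cdot 10 = 0$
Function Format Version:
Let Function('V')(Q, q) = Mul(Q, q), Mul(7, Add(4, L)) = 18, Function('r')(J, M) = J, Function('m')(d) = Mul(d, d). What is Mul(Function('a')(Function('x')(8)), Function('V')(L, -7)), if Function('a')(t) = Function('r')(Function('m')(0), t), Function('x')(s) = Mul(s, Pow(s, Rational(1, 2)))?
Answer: 0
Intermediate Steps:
Function('m')(d) = Pow(d, 2)
L = Rational(-10, 7) (L = Add(-4, Mul(Rational(1, 7), 18)) = Add(-4, Rational(18, 7)) = Rational(-10, 7) ≈ -1.4286)
Function('x')(s) = Pow(s, Rational(3, 2))
Function('a')(t) = 0 (Function('a')(t) = Pow(0, 2) = 0)
Mul(Function('a')(Function('x')(8)), Function('V')(L, -7)) = Mul(0, Mul(Rational(-10, 7), -7)) = Mul(0, 10) = 0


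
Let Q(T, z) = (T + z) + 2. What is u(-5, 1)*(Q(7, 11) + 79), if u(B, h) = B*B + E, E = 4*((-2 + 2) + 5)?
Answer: 4455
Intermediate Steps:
Q(T, z) = 2 + T + z
E = 20 (E = 4*(0 + 5) = 4*5 = 20)
u(B, h) = 20 + B² (u(B, h) = B*B + 20 = B² + 20 = 20 + B²)
u(-5, 1)*(Q(7, 11) + 79) = (20 + (-5)²)*((2 + 7 + 11) + 79) = (20 + 25)*(20 + 79) = 45*99 = 4455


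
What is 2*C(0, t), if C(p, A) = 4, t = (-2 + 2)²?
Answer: 8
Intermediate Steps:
t = 0 (t = 0² = 0)
2*C(0, t) = 2*4 = 8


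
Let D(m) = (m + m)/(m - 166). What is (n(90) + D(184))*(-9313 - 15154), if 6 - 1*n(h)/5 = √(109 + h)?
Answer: -11108018/9 + 122335*√199 ≈ 4.9152e+5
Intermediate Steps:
n(h) = 30 - 5*√(109 + h)
D(m) = 2*m/(-166 + m) (D(m) = (2*m)/(-166 + m) = 2*m/(-166 + m))
(n(90) + D(184))*(-9313 - 15154) = ((30 - 5*√(109 + 90)) + 2*184/(-166 + 184))*(-9313 - 15154) = ((30 - 5*√199) + 2*184/18)*(-24467) = ((30 - 5*√199) + 2*184*(1/18))*(-24467) = ((30 - 5*√199) + 184/9)*(-24467) = (454/9 - 5*√199)*(-24467) = -11108018/9 + 122335*√199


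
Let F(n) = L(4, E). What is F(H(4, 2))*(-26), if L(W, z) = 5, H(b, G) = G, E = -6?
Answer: -130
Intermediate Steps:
F(n) = 5
F(H(4, 2))*(-26) = 5*(-26) = -130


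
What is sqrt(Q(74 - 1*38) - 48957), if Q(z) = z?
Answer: I*sqrt(48921) ≈ 221.18*I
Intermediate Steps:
sqrt(Q(74 - 1*38) - 48957) = sqrt((74 - 1*38) - 48957) = sqrt((74 - 38) - 48957) = sqrt(36 - 48957) = sqrt(-48921) = I*sqrt(48921)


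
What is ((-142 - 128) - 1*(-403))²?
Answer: 17689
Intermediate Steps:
((-142 - 128) - 1*(-403))² = (-270 + 403)² = 133² = 17689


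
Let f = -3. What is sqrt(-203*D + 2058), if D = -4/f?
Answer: sqrt(16086)/3 ≈ 42.277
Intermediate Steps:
D = 4/3 (D = -4/(-3) = -4*(-1/3) = 4/3 ≈ 1.3333)
sqrt(-203*D + 2058) = sqrt(-203*4/3 + 2058) = sqrt(-812/3 + 2058) = sqrt(5362/3) = sqrt(16086)/3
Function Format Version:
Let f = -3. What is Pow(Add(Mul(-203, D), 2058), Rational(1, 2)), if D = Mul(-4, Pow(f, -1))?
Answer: Mul(Rational(1, 3), Pow(16086, Rational(1, 2))) ≈ 42.277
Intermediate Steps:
D = Rational(4, 3) (D = Mul(-4, Pow(-3, -1)) = Mul(-4, Rational(-1, 3)) = Rational(4, 3) ≈ 1.3333)
Pow(Add(Mul(-203, D), 2058), Rational(1, 2)) = Pow(Add(Mul(-203, Rational(4, 3)), 2058), Rational(1, 2)) = Pow(Add(Rational(-812, 3), 2058), Rational(1, 2)) = Pow(Rational(5362, 3), Rational(1, 2)) = Mul(Rational(1, 3), Pow(16086, Rational(1, 2)))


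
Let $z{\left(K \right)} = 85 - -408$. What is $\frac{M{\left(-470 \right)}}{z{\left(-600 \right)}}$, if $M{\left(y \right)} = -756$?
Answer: $- \frac{756}{493} \approx -1.5335$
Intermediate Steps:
$z{\left(K \right)} = 493$ ($z{\left(K \right)} = 85 + 408 = 493$)
$\frac{M{\left(-470 \right)}}{z{\left(-600 \right)}} = - \frac{756}{493}$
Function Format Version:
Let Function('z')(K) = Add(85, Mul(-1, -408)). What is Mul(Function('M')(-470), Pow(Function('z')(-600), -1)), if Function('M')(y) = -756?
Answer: Rational(-756, 493) ≈ -1.5335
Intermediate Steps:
Function('z')(K) = 493 (Function('z')(K) = Add(85, 408) = 493)
Mul(Function('M')(-470), Pow(Function('z')(-600), -1)) = Mul(-756, Pow(493, -1)) = Mul(-756, Rational(1, 493)) = Rational(-756, 493)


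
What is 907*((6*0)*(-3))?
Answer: 0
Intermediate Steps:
907*((6*0)*(-3)) = 907*(0*(-3)) = 907*0 = 0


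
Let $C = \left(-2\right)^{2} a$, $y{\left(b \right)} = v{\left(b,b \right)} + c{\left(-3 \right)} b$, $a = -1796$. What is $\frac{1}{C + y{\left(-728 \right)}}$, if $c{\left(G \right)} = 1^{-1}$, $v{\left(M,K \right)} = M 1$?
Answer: $- \frac{1}{8640} \approx -0.00011574$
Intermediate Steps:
$v{\left(M,K \right)} = M$
$c{\left(G \right)} = 1$
$y{\left(b \right)} = 2 b$ ($y{\left(b \right)} = b + 1 b = b + b = 2 b$)
$C = -7184$ ($C = \left(-2\right)^{2} \left(-1796\right) = 4 \left(-1796\right) = -7184$)
$\frac{1}{C + y{\left(-728 \right)}} = \frac{1}{-7184 + 2 \left(-728\right)} = \frac{1}{-7184 - 1456} = \frac{1}{-8640} = - \frac{1}{8640}$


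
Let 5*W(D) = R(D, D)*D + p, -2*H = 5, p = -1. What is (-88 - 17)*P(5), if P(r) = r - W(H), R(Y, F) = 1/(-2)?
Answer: -2079/4 ≈ -519.75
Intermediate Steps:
H = -5/2 (H = -1/2*5 = -5/2 ≈ -2.5000)
R(Y, F) = -1/2
W(D) = -1/5 - D/10 (W(D) = (-D/2 - 1)/5 = (-1 - D/2)/5 = -1/5 - D/10)
P(r) = -1/20 + r (P(r) = r - (-1/5 - 1/10*(-5/2)) = r - (-1/5 + 1/4) = r - 1*1/20 = r - 1/20 = -1/20 + r)
(-88 - 17)*P(5) = (-88 - 17)*(-1/20 + 5) = -105*99/20 = -2079/4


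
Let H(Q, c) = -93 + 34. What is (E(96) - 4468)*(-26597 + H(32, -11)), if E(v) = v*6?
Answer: 103745152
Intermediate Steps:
E(v) = 6*v
H(Q, c) = -59
(E(96) - 4468)*(-26597 + H(32, -11)) = (6*96 - 4468)*(-26597 - 59) = (576 - 4468)*(-26656) = -3892*(-26656) = 103745152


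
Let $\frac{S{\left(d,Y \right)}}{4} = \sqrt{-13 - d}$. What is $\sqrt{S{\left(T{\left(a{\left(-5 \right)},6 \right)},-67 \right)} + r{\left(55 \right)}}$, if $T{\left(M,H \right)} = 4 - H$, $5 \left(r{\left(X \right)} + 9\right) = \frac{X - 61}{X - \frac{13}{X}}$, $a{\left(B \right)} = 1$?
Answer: $\frac{\sqrt{-2273558 + 1008016 i \sqrt{11}}}{502} \approx 1.8737 + 3.5402 i$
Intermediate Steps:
$r{\left(X \right)} = -9 + \frac{-61 + X}{5 \left(X - \frac{13}{X}\right)}$ ($r{\left(X \right)} = -9 + \frac{\left(X - 61\right) \frac{1}{X - \frac{13}{X}}}{5} = -9 + \frac{\left(-61 + X\right) \frac{1}{X - \frac{13}{X}}}{5} = -9 + \frac{\frac{1}{X - \frac{13}{X}} \left(-61 + X\right)}{5} = -9 + \frac{-61 + X}{5 \left(X - \frac{13}{X}\right)}$)
$S{\left(d,Y \right)} = 4 \sqrt{-13 - d}$
$\sqrt{S{\left(T{\left(a{\left(-5 \right)},6 \right)},-67 \right)} + r{\left(55 \right)}} = \sqrt{4 \sqrt{-13 - \left(4 - 6\right)} + \frac{585 - 3355 - 44 \cdot 55^{2}}{5 \left(-13 + 55^{2}\right)}} = \sqrt{4 \sqrt{-13 - \left(4 - 6\right)} + \frac{585 - 3355 - 133100}{5 \left(-13 + 3025\right)}} = \sqrt{4 \sqrt{-13 - -2} + \frac{585 - 3355 - 133100}{5 \cdot 3012}} = \sqrt{4 \sqrt{-13 + 2} + \frac{1}{5} \cdot \frac{1}{3012} \left(-135870\right)} = \sqrt{4 \sqrt{-11} - \frac{4529}{502}} = \sqrt{4 i \sqrt{11} - \frac{4529}{502}} = \sqrt{- \frac{4529}{502} + 4 i \sqrt{11}}$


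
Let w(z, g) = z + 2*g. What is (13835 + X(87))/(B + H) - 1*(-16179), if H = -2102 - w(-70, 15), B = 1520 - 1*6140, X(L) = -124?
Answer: 108094367/6682 ≈ 16177.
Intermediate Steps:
B = -4620 (B = 1520 - 6140 = -4620)
H = -2062 (H = -2102 - (-70 + 2*15) = -2102 - (-70 + 30) = -2102 - 1*(-40) = -2102 + 40 = -2062)
(13835 + X(87))/(B + H) - 1*(-16179) = (13835 - 124)/(-4620 - 2062) - 1*(-16179) = 13711/(-6682) + 16179 = 13711*(-1/6682) + 16179 = -13711/6682 + 16179 = 108094367/6682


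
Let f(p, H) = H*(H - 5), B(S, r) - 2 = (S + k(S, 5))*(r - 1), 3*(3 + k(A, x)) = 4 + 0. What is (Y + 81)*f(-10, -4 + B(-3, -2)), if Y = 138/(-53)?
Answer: 349020/53 ≈ 6585.3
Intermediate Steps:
k(A, x) = -5/3 (k(A, x) = -3 + (4 + 0)/3 = -3 + (1/3)*4 = -3 + 4/3 = -5/3)
Y = -138/53 (Y = 138*(-1/53) = -138/53 ≈ -2.6038)
B(S, r) = 2 + (-1 + r)*(-5/3 + S) (B(S, r) = 2 + (S - 5/3)*(r - 1) = 2 + (-5/3 + S)*(-1 + r) = 2 + (-1 + r)*(-5/3 + S))
f(p, H) = H*(-5 + H)
(Y + 81)*f(-10, -4 + B(-3, -2)) = (-138/53 + 81)*((-4 + (11/3 - 1*(-3) - 5/3*(-2) - 3*(-2)))*(-5 + (-4 + (11/3 - 1*(-3) - 5/3*(-2) - 3*(-2))))) = 4155*((-4 + (11/3 + 3 + 10/3 + 6))*(-5 + (-4 + (11/3 + 3 + 10/3 + 6))))/53 = 4155*((-4 + 16)*(-5 + (-4 + 16)))/53 = 4155*(12*(-5 + 12))/53 = 4155*(12*7)/53 = (4155/53)*84 = 349020/53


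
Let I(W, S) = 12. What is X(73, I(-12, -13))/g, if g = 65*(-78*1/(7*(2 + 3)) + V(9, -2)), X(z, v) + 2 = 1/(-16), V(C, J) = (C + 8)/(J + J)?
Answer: 231/47164 ≈ 0.0048978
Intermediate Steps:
V(C, J) = (8 + C)/(2*J) (V(C, J) = (8 + C)/((2*J)) = (8 + C)*(1/(2*J)) = (8 + C)/(2*J))
X(z, v) = -33/16 (X(z, v) = -2 + 1/(-16) = -2 - 1/16 = -33/16)
g = -11791/28 (g = 65*(-78*1/(7*(2 + 3)) + (½)*(8 + 9)/(-2)) = 65*(-78/(7*5) + (½)*(-½)*17) = 65*(-78/35 - 17/4) = 65*(-907/140) = -11791/28 ≈ -421.11)
X(73, I(-12, -13))/g = -33/(16*(-11791/28)) = -33/16*(-28/11791) = 231/47164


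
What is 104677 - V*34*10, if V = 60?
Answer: 84277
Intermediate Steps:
104677 - V*34*10 = 104677 - 60*34*10 = 104677 - 2040*10 = 104677 - 1*20400 = 104677 - 20400 = 84277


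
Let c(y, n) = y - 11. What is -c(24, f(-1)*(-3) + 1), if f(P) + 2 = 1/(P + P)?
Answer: -13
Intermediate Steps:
f(P) = -2 + 1/(2*P) (f(P) = -2 + 1/(P + P) = -2 + 1/(2*P))
c(y, n) = -11 + y
-c(24, f(-1)*(-3) + 1) = -(-11 + 24) = -1*13 = -13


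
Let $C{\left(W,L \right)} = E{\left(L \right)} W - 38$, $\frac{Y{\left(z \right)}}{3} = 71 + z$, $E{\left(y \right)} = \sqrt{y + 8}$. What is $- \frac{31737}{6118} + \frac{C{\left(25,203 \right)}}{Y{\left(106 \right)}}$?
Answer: $- \frac{17084831}{3248658} + \frac{25 \sqrt{211}}{531} \approx -4.5751$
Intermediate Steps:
$E{\left(y \right)} = \sqrt{8 + y}$
$Y{\left(z \right)} = 213 + 3 z$ ($Y{\left(z \right)} = 3 \left(71 + z\right) = 213 + 3 z$)
$C{\left(W,L \right)} = -38 + W \sqrt{8 + L}$ ($C{\left(W,L \right)} = \sqrt{8 + L} W - 38 = W \sqrt{8 + L} - 38 = -38 + W \sqrt{8 + L}$)
$- \frac{31737}{6118} + \frac{C{\left(25,203 \right)}}{Y{\left(106 \right)}} = - \frac{31737}{6118} + \frac{-38 + 25 \sqrt{8 + 203}}{213 + 3 \cdot 106} = \left(-31737\right) \frac{1}{6118} + \frac{-38 + 25 \sqrt{211}}{213 + 318} = - \frac{31737}{6118} + \frac{-38 + 25 \sqrt{211}}{531} = - \frac{31737}{6118} + \left(-38 + 25 \sqrt{211}\right) \frac{1}{531} = - \frac{31737}{6118} - \left(\frac{38}{531} - \frac{25 \sqrt{211}}{531}\right) = - \frac{17084831}{3248658} + \frac{25 \sqrt{211}}{531}$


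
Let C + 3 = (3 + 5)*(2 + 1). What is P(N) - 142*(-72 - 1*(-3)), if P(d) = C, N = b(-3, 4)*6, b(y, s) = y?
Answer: 9819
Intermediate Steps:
N = -18 (N = -3*6 = -18)
C = 21 (C = -3 + (3 + 5)*(2 + 1) = -3 + 8*3 = -3 + 24 = 21)
P(d) = 21
P(N) - 142*(-72 - 1*(-3)) = 21 - 142*(-72 - 1*(-3)) = 21 - 142*(-72 + 3) = 21 - 142*(-69) = 21 + 9798 = 9819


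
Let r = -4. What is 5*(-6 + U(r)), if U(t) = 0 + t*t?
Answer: 50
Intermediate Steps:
U(t) = t² (U(t) = 0 + t² = t²)
5*(-6 + U(r)) = 5*(-6 + (-4)²) = 5*(-6 + 16) = 5*10 = 50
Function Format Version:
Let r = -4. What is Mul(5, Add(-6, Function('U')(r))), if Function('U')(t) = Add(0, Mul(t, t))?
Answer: 50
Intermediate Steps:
Function('U')(t) = Pow(t, 2) (Function('U')(t) = Add(0, Pow(t, 2)) = Pow(t, 2))
Mul(5, Add(-6, Function('U')(r))) = Mul(5, Add(-6, Pow(-4, 2))) = Mul(5, Add(-6, 16)) = Mul(5, 10) = 50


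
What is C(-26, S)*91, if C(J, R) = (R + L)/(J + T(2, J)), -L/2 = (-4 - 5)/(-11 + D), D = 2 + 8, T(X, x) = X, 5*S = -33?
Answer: 3731/40 ≈ 93.275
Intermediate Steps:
S = -33/5 (S = (1/5)*(-33) = -33/5 ≈ -6.6000)
D = 10
L = -18 (L = -2*(-4 - 5)/(-11 + 10) = -(-18)/(-1) = -(-18)*(-1) = -2*9 = -18)
C(J, R) = (-18 + R)/(2 + J) (C(J, R) = (R - 18)/(J + 2) = (-18 + R)/(2 + J))
C(-26, S)*91 = ((-18 - 33/5)/(2 - 26))*91 = (-123/5/(-24))*91 = -1/24*(-123/5)*91 = (41/40)*91 = 3731/40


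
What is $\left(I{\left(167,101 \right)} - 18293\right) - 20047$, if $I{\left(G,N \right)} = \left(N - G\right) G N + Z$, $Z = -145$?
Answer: $-1151707$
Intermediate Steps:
$I{\left(G,N \right)} = -145 + G N \left(N - G\right)$ ($I{\left(G,N \right)} = \left(N - G\right) G N - 145 = G \left(N - G\right) N - 145 = G N \left(N - G\right) - 145 = -145 + G N \left(N - G\right)$)
$\left(I{\left(167,101 \right)} - 18293\right) - 20047 = \left(\left(-145 + 167 \cdot 101^{2} - 101 \cdot 167^{2}\right) - 18293\right) - 20047 = \left(\left(-145 + 167 \cdot 10201 - 101 \cdot 27889\right) - 18293\right) - 20047 = \left(\left(-145 + 1703567 - 2816789\right) - 18293\right) - 20047 = \left(-1113367 - 18293\right) - 20047 = -1131660 - 20047 = -1151707$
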